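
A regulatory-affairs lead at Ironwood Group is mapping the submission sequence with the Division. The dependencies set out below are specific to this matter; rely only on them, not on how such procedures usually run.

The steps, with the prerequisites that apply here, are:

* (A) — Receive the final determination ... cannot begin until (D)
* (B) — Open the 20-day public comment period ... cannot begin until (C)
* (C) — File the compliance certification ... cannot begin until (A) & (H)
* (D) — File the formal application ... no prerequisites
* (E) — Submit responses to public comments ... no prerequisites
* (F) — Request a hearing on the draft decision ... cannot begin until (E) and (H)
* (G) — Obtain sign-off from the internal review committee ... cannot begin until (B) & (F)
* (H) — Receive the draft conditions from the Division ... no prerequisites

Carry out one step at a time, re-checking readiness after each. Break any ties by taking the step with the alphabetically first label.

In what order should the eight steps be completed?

(D), (A), (E), (H), (C), (B), (F), (G)

Nothing is required for (D), (E) and (H). (D) has the earlier label → (D) first.
Ready: (A), (E) and (H). (A) has the earlier label → (A).
(E) and (H) are both available; (E) has the earlier label → (E).
(H) is the only step now ready → (H).
(C) and (F) are both available; (C) has the earlier label → (C).
(B) now also ready, so the ready set is {(B), (F)}; (B) has the earlier label → (B).
Next only (F) has its prerequisites met → (F).
(G) is the only step now ready → (G).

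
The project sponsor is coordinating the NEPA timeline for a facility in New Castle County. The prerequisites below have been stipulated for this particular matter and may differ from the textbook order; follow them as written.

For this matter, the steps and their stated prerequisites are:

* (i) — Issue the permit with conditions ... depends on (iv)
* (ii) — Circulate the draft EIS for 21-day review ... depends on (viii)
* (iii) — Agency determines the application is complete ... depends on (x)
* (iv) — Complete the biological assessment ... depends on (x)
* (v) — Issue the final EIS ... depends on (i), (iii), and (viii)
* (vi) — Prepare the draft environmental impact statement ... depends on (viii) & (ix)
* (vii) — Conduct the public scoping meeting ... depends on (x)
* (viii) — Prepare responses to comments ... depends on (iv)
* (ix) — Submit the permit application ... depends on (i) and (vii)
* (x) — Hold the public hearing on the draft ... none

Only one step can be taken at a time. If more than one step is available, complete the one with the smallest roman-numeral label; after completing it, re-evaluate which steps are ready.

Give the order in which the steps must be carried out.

Only (x) has no prerequisites, so it is first.
Now (iii), (iv) and (vii) have their prerequisites met. (iii) has the earlier label, so (iii) next.
(iv) and (vii) are both available; (iv) has the earlier label → (iv).
(i) and (viii) now also ready, so the ready set is {(i), (vii), (viii)}; (i) has the earlier label → (i).
(vii) and (viii) are both available; (vii) has the earlier label → (vii).
(ix) now also ready, so the ready set is {(viii), (ix)}; (viii) has the earlier label → (viii).
Now (ii), (v) and (ix) have their prerequisites met. (ii) has the earlier label, so (ii) next.
Now (v) and (ix) have their prerequisites met. (v) has the earlier label, so (v) next.
(ix) is the only step now ready → (ix).
(vi) needed (viii) and (ix), now all done → (vi).

(x), (iii), (iv), (i), (vii), (viii), (ii), (v), (ix), (vi)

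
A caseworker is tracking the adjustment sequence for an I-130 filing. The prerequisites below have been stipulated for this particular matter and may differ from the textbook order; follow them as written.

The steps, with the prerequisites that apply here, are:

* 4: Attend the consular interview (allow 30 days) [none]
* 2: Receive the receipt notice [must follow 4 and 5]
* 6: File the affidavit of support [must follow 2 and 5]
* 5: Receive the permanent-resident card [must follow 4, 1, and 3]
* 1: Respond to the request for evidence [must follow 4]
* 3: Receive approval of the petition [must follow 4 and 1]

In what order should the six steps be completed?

4, 1, 3, 5, 2, 6

Only 4 has no prerequisites, so it is first.
1 is the only step now ready → 1.
3 needed 4 and 1, now all done → 3.
5 needed 4, 1 and 3, now all done → 5.
2 needed 4 and 5, now all done → 2.
6 needed 2 and 5, now all done → 6.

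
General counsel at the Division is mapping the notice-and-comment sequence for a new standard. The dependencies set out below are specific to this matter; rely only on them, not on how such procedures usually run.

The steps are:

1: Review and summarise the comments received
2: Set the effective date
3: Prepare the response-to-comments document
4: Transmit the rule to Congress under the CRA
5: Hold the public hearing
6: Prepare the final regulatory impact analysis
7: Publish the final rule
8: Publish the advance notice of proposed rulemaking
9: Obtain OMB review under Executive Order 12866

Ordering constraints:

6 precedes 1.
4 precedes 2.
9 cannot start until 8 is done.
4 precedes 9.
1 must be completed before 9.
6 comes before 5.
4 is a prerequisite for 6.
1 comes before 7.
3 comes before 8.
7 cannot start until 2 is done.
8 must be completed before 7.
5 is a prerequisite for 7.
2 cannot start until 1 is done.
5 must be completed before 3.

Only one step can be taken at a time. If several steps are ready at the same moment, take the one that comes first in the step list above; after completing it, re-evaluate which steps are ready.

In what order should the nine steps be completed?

4 is the only step with nothing outstanding, so it goes first.
6 needed 4, now all done → 6.
Now 1 and 5 have their prerequisites met. 1 is listed earlier, so 1 next.
2 and 5 are both available; 2 is listed earlier → 2.
5 needed 6, now all done → 5.
3 is the only step now ready → 3.
8 needed 3, now all done → 8.
Ready: 7 and 9. 7 is listed earlier → 7.
That leaves 9 as the only ready step → 9.

4, 6, 1, 2, 5, 3, 8, 7, 9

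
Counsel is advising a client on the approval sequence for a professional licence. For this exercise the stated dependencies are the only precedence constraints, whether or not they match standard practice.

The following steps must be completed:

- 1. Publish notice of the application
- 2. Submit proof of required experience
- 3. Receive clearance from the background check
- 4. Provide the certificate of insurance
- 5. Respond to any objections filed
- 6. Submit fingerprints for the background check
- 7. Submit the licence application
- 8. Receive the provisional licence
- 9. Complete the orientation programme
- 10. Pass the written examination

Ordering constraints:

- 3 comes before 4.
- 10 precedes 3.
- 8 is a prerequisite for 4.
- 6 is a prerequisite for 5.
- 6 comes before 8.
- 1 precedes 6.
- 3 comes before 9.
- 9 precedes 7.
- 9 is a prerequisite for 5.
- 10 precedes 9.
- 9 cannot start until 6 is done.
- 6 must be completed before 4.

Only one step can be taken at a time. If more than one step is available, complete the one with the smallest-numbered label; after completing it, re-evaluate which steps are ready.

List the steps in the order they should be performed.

Nothing is required for 1, 2 and 10. 1 has the earlier label → 1 first.
Ready: 2, 6 and 10. 2 has the earlier label → 2.
6 and 10 are both available; 6 has the earlier label → 6.
8 and 10 are both available; 8 has the earlier label → 8.
That leaves 10 as the only ready step → 10.
Next only 3 has its prerequisites met → 3.
Now 4 and 9 have their prerequisites met. 4 has the earlier label, so 4 next.
9 needed 3, 6 and 10, now all done → 9.
Now 5 and 7 have their prerequisites met. 5 has the earlier label, so 5 next.
That leaves 7 as the only ready step → 7.

1 2 6 8 10 3 4 9 5 7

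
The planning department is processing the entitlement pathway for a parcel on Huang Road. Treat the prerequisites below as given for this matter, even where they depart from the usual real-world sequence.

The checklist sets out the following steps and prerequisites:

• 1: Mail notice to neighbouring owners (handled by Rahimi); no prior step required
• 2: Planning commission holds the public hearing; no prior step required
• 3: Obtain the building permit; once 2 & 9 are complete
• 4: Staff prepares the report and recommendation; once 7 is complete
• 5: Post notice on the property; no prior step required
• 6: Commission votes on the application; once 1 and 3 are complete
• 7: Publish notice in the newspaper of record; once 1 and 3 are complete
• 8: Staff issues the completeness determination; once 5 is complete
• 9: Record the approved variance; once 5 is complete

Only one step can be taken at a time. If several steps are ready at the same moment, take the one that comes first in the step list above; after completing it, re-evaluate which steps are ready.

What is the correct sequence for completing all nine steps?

1, 2, 5, 8, 9, 3, 6, 7, 4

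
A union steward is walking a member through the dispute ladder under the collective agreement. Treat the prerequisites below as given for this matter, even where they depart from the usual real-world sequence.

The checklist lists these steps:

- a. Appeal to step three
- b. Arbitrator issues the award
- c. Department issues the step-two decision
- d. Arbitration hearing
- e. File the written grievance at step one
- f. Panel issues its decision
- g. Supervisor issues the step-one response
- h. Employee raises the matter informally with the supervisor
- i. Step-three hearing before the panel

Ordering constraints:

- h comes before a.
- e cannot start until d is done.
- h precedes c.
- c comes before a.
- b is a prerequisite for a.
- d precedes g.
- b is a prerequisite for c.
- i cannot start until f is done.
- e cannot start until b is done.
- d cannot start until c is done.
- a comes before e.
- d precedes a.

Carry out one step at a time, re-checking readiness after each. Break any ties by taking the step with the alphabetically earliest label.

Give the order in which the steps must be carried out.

b → f → h → c → d → a → e → g → i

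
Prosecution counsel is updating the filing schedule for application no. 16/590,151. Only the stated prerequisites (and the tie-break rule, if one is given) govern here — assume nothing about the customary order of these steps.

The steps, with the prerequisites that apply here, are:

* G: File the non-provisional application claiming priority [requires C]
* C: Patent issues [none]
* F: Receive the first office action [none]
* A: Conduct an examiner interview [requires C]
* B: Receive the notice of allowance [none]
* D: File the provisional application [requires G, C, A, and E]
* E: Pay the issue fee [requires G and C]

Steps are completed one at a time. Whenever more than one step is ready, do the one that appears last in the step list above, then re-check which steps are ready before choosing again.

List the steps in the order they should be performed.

B, F, C, A, G, E, D

B, F and C have no prerequisites; B is listed later, so B is first.
Ready: F and C. F is listed later → F.
That leaves C as the only ready step → C.
Ready: A and G. A is listed later → A.
G is the only step now ready → G.
That leaves E as the only ready step → E.
D needed E, A, C and G, now all done → D.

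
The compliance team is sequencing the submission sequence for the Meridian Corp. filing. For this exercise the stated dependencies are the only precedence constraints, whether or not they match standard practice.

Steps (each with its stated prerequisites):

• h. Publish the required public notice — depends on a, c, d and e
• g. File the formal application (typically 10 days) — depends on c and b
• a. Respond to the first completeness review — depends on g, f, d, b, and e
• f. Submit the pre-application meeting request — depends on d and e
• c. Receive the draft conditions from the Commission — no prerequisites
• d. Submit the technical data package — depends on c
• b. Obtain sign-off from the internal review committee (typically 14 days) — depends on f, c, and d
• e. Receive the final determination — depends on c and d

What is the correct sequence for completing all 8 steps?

c is the only step with nothing outstanding, so it goes first.
d needed c, now all done → d.
e is the only step now ready → e.
f is the only step now ready → f.
b needed f, c and d, now all done → b.
Next only g has its prerequisites met → g.
That leaves a as the only ready step → a.
h is the only step now ready → h.

c d e f b g a h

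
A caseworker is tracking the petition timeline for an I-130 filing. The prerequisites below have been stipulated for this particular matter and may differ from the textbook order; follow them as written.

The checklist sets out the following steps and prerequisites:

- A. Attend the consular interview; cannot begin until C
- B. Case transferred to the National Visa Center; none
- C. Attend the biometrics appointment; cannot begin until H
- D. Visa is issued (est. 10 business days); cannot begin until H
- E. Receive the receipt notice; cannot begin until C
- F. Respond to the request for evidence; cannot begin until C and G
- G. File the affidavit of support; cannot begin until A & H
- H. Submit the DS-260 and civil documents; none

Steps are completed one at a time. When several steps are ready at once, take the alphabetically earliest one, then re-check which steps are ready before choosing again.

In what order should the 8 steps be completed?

Nothing is required for B and H. B has the earlier label → B first.
That leaves H as the only ready step → H.
C and D are both available; C has the earlier label → C.
Ready: A, D and E. A has the earlier label → A.
Ready: D, E and G. D has the earlier label → D.
Now E and G have their prerequisites met. E has the earlier label, so E next.
Next only G has its prerequisites met → G.
F needed C and G, now all done → F.

B, H, C, A, D, E, G, F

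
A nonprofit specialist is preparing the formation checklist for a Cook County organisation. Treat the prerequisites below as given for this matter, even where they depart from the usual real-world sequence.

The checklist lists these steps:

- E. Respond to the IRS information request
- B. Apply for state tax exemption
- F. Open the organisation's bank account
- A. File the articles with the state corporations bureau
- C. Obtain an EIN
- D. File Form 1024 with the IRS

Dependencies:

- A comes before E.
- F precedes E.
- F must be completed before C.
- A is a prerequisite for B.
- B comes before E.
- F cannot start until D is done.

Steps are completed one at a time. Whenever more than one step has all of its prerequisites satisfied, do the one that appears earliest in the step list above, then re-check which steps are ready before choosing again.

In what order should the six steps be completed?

A, B, D, F, E, C

A and D have no prerequisites; A is listed earlier, so A is first.
B now also ready, so the ready set is {B, D}; B is listed earlier → B.
That leaves D as the only ready step → D.
That leaves F as the only ready step → F.
E and C are both available; E is listed earlier → E.
That leaves C as the only ready step → C.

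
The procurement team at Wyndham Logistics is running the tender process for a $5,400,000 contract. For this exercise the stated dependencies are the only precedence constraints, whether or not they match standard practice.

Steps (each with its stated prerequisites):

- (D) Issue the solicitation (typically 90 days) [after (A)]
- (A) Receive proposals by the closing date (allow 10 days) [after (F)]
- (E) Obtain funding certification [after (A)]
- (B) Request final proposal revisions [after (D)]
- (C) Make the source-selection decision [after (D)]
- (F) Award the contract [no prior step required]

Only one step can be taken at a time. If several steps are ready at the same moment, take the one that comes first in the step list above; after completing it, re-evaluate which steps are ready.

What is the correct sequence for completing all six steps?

(F) → (A) → (D) → (E) → (B) → (C)

Only (F) has no prerequisites, so it is first.
(A) is the only step now ready → (A).
Now (D) and (E) have their prerequisites met. (D) is listed earlier, so (D) next.
(B) and (C) now also ready, so the ready set is {(E), (B), (C)}; (E) is listed earlier → (E).
Ready: (B) and (C). (B) is listed earlier → (B).
(C) is the only step now ready → (C).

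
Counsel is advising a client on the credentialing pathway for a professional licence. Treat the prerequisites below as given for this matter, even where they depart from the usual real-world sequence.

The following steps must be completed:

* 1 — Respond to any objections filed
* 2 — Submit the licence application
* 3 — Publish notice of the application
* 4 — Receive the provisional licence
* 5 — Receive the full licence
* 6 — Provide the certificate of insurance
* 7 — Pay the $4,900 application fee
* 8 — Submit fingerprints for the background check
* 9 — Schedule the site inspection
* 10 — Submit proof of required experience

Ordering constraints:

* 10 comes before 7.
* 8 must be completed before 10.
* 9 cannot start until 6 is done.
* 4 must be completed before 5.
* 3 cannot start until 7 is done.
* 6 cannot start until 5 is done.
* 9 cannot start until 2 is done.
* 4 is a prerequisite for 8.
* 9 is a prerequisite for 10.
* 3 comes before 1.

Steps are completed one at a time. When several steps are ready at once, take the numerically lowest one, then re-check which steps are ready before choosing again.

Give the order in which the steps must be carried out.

2 4 5 6 8 9 10 7 3 1

Nothing is required for 2 and 4. 2 has the earlier label → 2 first.
That leaves 4 as the only ready step → 4.
Now 5 and 8 have their prerequisites met. 5 has the earlier label, so 5 next.
6 and 8 are both available; 6 has the earlier label → 6.
9 now also ready, so the ready set is {8, 9}; 8 has the earlier label → 8.
9 is the only step now ready → 9.
10 needed 8 and 9, now all done → 10.
7 needed 10, now all done → 7.
3 needed 7, now all done → 3.
That leaves 1 as the only ready step → 1.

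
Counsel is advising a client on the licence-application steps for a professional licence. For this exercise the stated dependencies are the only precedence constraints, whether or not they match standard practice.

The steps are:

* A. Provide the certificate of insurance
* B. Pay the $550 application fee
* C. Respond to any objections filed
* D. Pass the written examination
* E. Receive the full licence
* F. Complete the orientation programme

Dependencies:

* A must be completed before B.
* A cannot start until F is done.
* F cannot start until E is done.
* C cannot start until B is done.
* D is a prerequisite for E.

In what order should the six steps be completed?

D, E, F, A, B, C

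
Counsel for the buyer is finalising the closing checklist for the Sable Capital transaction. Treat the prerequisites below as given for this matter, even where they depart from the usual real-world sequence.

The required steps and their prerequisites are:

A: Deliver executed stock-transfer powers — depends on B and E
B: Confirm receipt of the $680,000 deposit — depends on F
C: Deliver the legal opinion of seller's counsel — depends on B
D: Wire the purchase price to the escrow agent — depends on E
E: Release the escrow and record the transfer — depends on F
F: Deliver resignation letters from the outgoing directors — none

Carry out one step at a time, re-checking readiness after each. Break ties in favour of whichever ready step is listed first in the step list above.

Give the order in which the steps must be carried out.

F, B, C, E, A, D

F has no prerequisites → F first.
Now B and E have their prerequisites met. B is listed earlier, so B next.
C now also ready, so the ready set is {C, E}; C is listed earlier → C.
That leaves E as the only ready step → E.
A and D are both available; A is listed earlier → A.
D is the only step now ready → D.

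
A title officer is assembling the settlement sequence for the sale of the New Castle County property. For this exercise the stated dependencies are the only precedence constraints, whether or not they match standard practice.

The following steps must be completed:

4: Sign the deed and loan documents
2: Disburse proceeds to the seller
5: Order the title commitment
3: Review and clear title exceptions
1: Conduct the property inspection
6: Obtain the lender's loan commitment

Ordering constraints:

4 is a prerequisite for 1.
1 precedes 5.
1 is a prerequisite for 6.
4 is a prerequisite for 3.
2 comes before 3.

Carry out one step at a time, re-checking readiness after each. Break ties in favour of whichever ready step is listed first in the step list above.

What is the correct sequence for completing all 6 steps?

Nothing is required for 4 and 2. 4 is listed earlier → 4 first.
Ready: 2 and 1. 2 is listed earlier → 2.
3 now also ready, so the ready set is {3, 1}; 3 is listed earlier → 3.
1 needed 4, now all done → 1.
Now 5 and 6 have their prerequisites met. 5 is listed earlier, so 5 next.
That leaves 6 as the only ready step → 6.

4, 2, 3, 1, 5, 6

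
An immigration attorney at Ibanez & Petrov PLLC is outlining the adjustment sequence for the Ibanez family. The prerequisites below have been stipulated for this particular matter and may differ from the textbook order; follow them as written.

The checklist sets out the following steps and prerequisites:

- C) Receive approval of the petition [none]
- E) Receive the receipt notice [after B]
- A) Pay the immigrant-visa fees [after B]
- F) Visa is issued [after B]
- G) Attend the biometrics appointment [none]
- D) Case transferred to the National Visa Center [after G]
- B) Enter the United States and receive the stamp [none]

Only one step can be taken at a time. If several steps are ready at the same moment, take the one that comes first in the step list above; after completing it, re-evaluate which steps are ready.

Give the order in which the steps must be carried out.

C, G and B have no prerequisites; C is listed earlier, so C is first.
Now G and B have their prerequisites met. G is listed earlier, so G next.
Ready: D and B. D is listed earlier → D.
That leaves B as the only ready step → B.
Ready: E, A and F. E is listed earlier → E.
Now A and F have their prerequisites met. A is listed earlier, so A next.
F needed B, now all done → F.

C, G, D, B, E, A, F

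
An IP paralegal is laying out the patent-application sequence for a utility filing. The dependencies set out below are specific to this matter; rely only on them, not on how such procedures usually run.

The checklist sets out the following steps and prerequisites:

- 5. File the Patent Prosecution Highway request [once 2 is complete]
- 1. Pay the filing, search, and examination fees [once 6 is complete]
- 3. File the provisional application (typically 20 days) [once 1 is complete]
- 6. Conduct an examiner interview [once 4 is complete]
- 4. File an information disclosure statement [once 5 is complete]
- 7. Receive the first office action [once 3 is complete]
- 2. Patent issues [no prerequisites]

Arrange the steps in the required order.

2 5 4 6 1 3 7

Only 2 has no prerequisites, so it is first.
5 is the only step now ready → 5.
4 needed 5, now all done → 4.
6 is the only step now ready → 6.
1 is the only step now ready → 1.
3 needed 1, now all done → 3.
7 is the only step now ready → 7.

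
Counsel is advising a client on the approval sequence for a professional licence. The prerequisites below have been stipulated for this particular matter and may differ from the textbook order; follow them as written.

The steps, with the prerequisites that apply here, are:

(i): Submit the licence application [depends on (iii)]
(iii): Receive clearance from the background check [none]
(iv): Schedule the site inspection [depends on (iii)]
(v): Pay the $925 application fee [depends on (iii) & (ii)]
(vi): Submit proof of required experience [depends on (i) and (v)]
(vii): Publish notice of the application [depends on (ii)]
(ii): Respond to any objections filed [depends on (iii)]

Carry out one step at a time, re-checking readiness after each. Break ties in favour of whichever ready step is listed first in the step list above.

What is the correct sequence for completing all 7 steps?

(iii) has no prerequisites → (iii) first.
Now (i), (iv) and (ii) have their prerequisites met. (i) is listed earlier, so (i) next.
Now (iv) and (ii) have their prerequisites met. (iv) is listed earlier, so (iv) next.
(ii) is the only step now ready → (ii).
(v) and (vii) are both available; (v) is listed earlier → (v).
(vi) now also ready, so the ready set is {(vi), (vii)}; (vi) is listed earlier → (vi).
(vii) is the only step now ready → (vii).

(iii) (i) (iv) (ii) (v) (vi) (vii)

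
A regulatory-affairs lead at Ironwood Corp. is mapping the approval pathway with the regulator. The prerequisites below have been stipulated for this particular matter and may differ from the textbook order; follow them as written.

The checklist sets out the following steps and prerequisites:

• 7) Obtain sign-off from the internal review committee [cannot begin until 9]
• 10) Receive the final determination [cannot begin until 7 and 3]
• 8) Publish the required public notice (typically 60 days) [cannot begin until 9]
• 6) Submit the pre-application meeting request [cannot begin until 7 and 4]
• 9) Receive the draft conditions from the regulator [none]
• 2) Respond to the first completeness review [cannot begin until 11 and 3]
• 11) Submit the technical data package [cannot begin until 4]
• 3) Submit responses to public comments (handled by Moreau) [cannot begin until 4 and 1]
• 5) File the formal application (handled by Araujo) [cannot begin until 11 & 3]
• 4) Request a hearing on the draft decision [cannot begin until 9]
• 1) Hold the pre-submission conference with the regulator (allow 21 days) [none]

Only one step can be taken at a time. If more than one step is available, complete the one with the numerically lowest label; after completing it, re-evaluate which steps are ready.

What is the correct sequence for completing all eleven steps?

1 9 4 3 7 6 8 10 11 2 5

1 and 9 have no prerequisites; 1 has the earlier label, so 1 is first.
9 is the only step now ready → 9.
4, 7 and 8 are all available; 4 has the earlier label → 4.
Now 3, 7, 8 and 11 have their prerequisites met. 3 has the earlier label, so 3 next.
Now 7, 8 and 11 have their prerequisites met. 7 has the earlier label, so 7 next.
Now 6, 8, 10 and 11 have their prerequisites met. 6 has the earlier label, so 6 next.
8, 10 and 11 are all available; 8 has the earlier label → 8.
Now 10 and 11 have their prerequisites met. 10 has the earlier label, so 10 next.
11 is the only step now ready → 11.
2 and 5 are both available; 2 has the earlier label → 2.
5 needed 3 and 11, now all done → 5.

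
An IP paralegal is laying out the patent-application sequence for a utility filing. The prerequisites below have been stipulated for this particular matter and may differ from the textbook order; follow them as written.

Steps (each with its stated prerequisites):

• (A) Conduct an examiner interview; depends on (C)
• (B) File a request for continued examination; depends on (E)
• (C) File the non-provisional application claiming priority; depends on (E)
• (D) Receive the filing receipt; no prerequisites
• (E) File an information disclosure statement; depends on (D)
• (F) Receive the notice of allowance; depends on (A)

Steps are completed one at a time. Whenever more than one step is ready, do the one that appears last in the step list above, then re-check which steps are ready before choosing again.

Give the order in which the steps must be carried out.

(D), (E), (C), (B), (A), (F)

(D) is the only step with nothing outstanding, so it goes first.
(E) needed (D), now all done → (E).
(C) and (B) are both available; (C) is listed later → (C).
(A) now also ready, so the ready set is {(B), (A)}; (B) is listed later → (B).
(A) needed (C), now all done → (A).
(F) is the only step now ready → (F).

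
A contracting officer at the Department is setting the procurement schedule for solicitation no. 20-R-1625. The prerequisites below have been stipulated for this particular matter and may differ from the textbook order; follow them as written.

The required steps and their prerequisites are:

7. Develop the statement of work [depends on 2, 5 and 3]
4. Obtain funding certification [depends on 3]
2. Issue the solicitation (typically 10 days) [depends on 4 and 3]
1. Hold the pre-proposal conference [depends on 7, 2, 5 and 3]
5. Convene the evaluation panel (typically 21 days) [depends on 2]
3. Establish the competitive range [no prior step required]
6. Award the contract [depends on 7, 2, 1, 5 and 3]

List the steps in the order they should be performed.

Only 3 has no prerequisites, so it is first.
That leaves 4 as the only ready step → 4.
2 is the only step now ready → 2.
5 is the only step now ready → 5.
That leaves 7 as the only ready step → 7.
1 needed 7, 2, 5 and 3, now all done → 1.
That leaves 6 as the only ready step → 6.

3 4 2 5 7 1 6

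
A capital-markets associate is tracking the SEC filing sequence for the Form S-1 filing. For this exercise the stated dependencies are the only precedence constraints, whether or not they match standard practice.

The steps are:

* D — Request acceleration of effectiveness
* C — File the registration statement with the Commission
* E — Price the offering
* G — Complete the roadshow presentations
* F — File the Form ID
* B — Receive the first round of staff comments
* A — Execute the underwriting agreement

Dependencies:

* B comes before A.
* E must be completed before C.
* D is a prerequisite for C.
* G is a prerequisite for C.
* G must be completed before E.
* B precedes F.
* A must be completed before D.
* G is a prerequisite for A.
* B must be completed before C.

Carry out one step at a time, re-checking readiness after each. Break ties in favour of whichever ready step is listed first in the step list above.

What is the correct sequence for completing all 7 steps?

Nothing is required for G and B. G is listed earlier → G first.
E and B are both available; E is listed earlier → E.
B is the only step now ready → B.
Now F and A have their prerequisites met. F is listed earlier, so F next.
That leaves A as the only ready step → A.
Next only D has its prerequisites met → D.
C needed D, E, G and B, now all done → C.

G, E, B, F, A, D, C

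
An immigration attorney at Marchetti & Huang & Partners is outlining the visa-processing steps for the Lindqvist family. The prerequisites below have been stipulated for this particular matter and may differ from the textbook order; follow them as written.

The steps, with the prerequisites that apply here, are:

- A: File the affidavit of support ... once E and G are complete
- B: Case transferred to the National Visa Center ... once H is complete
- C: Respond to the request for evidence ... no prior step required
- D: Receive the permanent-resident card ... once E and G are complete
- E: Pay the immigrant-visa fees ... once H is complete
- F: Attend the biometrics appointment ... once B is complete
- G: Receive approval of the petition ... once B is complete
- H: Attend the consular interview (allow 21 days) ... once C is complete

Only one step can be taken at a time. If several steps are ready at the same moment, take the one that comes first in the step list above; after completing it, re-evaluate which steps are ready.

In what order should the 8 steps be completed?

C H B E F G A D

C has no prerequisites → C first.
H needed C, now all done → H.
Ready: B and E. B is listed earlier → B.
F and G now also ready, so the ready set is {E, F, G}; E is listed earlier → E.
Ready: F and G. F is listed earlier → F.
Next only G has its prerequisites met → G.
A and D are both available; A is listed earlier → A.
D needed E and G, now all done → D.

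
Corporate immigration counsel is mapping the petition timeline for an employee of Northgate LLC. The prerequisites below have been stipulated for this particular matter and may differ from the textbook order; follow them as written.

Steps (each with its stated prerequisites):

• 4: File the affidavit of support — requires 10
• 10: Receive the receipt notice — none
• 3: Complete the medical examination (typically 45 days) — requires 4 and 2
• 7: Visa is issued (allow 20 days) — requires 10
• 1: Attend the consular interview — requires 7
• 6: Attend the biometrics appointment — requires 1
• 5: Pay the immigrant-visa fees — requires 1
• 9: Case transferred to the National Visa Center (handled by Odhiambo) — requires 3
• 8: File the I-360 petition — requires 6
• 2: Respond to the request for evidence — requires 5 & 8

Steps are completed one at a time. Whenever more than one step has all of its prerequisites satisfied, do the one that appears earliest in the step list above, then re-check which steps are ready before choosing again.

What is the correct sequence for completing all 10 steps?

10 → 4 → 7 → 1 → 6 → 5 → 8 → 2 → 3 → 9

10 has no prerequisites → 10 first.
Ready: 4 and 7. 4 is listed earlier → 4.
That leaves 7 as the only ready step → 7.
1 is the only step now ready → 1.
Ready: 6 and 5. 6 is listed earlier → 6.
Ready: 5 and 8. 5 is listed earlier → 5.
That leaves 8 as the only ready step → 8.
2 needed 5 and 8, now all done → 2.
Next only 3 has its prerequisites met → 3.
9 needed 3, now all done → 9.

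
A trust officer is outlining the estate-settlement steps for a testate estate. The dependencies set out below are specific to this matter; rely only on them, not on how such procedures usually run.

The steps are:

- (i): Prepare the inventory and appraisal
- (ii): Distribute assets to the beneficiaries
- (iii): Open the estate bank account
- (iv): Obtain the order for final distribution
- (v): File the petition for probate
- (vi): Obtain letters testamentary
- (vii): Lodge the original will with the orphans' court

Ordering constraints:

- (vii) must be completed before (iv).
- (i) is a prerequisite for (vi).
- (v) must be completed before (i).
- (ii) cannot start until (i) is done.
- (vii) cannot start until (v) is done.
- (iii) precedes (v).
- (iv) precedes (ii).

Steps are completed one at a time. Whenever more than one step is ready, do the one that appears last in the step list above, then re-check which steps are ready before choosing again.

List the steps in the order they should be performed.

(iii) (v) (vii) (iv) (i) (vi) (ii)

Only (iii) has no prerequisites, so it is first.
That leaves (v) as the only ready step → (v).
Now (vii) and (i) have their prerequisites met. (vii) is listed later, so (vii) next.
Ready: (iv) and (i). (iv) is listed later → (iv).
(i) needed (v), now all done → (i).
(vi) and (ii) are both available; (vi) is listed later → (vi).
(ii) needed (iv) and (i), now all done → (ii).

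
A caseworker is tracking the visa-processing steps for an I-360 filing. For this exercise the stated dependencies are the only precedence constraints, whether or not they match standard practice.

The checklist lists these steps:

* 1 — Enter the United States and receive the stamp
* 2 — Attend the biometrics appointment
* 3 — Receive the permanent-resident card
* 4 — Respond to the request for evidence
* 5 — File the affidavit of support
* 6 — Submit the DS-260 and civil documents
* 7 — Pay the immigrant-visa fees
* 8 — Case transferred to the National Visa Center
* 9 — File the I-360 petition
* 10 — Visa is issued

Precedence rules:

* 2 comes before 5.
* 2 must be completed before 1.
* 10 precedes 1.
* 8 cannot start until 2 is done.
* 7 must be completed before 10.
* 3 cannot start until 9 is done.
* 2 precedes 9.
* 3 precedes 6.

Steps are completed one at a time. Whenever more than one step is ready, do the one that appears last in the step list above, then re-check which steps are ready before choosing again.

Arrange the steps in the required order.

7, 10, 4, 2, 9, 8, 5, 3, 6, 1

7, 4 and 2 have no prerequisites; 7 is listed later, so 7 is first.
10 now also ready, so the ready set is {10, 4, 2}; 10 is listed later → 10.
Now 4 and 2 have their prerequisites met. 4 is listed later, so 4 next.
2 is the only step now ready → 2.
Now 9, 8, 5 and 1 have their prerequisites met. 9 is listed later, so 9 next.
3 now also ready, so the ready set is {8, 5, 3, 1}; 8 is listed later → 8.
Now 5, 3 and 1 have their prerequisites met. 5 is listed later, so 5 next.
Ready: 3 and 1. 3 is listed later → 3.
Now 6 and 1 have their prerequisites met. 6 is listed later, so 6 next.
Next only 1 has its prerequisites met → 1.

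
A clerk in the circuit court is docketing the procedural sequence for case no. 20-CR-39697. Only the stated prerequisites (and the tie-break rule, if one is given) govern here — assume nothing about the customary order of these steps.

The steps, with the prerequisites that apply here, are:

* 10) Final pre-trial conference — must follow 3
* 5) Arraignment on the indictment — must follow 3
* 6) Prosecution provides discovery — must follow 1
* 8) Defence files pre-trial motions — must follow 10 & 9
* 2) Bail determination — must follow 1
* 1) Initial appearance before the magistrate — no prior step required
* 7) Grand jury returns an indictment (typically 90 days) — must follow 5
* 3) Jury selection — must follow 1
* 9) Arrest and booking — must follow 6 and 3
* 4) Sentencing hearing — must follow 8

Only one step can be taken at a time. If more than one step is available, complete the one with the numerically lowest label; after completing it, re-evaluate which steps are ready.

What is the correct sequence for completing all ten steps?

1 → 2 → 3 → 5 → 6 → 7 → 9 → 10 → 8 → 4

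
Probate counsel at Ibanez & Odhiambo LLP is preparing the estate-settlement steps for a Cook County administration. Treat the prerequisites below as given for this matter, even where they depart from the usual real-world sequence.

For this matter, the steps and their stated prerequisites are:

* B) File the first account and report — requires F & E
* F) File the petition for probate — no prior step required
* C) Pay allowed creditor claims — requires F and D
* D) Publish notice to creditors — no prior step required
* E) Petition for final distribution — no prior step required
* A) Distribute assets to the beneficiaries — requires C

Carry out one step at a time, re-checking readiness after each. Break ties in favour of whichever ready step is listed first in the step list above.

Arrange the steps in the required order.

F, D, C, E, B, A

Nothing is required for F, D and E. F is listed earlier → F first.
Now D and E have their prerequisites met. D is listed earlier, so D next.
C now also ready, so the ready set is {C, E}; C is listed earlier → C.
Now E and A have their prerequisites met. E is listed earlier, so E next.
B now also ready, so the ready set is {B, A}; B is listed earlier → B.
A needed C, now all done → A.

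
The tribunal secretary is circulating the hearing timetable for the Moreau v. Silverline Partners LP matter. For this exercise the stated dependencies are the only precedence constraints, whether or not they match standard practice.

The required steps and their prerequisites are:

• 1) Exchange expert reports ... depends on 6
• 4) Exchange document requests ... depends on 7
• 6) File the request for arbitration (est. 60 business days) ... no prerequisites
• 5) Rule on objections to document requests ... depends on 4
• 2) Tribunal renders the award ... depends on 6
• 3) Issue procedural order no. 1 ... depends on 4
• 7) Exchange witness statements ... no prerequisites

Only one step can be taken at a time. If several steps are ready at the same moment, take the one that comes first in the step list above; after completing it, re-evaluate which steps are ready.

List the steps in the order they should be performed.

6 and 7 have no prerequisites; 6 is listed earlier, so 6 is first.
1, 2 and 7 are all available; 1 is listed earlier → 1.
Ready: 2 and 7. 2 is listed earlier → 2.
That leaves 7 as the only ready step → 7.
4 needed 7, now all done → 4.
5 and 3 are both available; 5 is listed earlier → 5.
3 is the only step now ready → 3.

6 → 1 → 2 → 7 → 4 → 5 → 3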